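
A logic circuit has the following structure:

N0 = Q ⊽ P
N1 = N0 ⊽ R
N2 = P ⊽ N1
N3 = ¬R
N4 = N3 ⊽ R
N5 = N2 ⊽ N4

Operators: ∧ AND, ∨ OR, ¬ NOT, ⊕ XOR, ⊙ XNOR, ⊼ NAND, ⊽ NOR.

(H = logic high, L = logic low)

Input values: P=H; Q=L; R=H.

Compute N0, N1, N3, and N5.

N0 = L; N1 = L; N3 = L; N5 = H

N0 = Q NOR P = L NOR H = L
N1 = N0 NOR R = L NOR H = L
N2 = P NOR N1 = H NOR L = L
N3 = NOT R = NOT H = L
N4 = N3 NOR R = L NOR H = L
N5 = N2 NOR N4 = L NOR L = H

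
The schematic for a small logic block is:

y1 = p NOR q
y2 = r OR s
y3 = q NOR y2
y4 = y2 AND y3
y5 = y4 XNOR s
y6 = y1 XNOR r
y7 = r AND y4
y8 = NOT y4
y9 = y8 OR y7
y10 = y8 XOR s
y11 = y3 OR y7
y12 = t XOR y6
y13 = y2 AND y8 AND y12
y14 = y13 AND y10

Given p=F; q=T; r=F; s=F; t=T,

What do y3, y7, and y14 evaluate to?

y1 = p NOR q = F NOR T = F
y2 = r OR s = F OR F = F
y3 = q NOR y2 = T NOR F = F
y4 = y2 AND y3 = F AND F = F
y6 = y1 XNOR r = F XNOR F = T
y7 = r AND y4 = F AND F = F
y8 = NOT y4 = NOT F = T
y10 = y8 XOR s = T XOR F = T
y12 = t XOR y6 = T XOR T = F
y13 = y2 AND y8 AND y12 = F AND T AND F = F
y14 = y13 AND y10 = F AND T = F

y3 = F  y7 = F  y14 = F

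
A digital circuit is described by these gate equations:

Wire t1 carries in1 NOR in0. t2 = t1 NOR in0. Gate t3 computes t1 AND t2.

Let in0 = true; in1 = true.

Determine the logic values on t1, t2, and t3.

t1 = false; t2 = false; t3 = false

t1 = in1 NOR in0 = true NOR true = false
t2 = t1 NOR in0 = false NOR true = false
t3 = t1 AND t2 = false AND false = false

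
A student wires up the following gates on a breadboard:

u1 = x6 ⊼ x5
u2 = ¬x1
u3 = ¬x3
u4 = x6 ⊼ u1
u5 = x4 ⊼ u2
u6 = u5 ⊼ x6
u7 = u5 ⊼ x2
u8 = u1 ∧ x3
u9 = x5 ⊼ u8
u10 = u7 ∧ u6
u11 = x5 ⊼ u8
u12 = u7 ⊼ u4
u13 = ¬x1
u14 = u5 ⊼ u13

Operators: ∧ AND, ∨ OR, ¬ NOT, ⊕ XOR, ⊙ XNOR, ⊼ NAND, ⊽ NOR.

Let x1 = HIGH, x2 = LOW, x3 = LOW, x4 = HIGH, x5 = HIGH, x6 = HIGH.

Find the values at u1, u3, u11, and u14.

u1 = LOW, u3 = HIGH, u11 = HIGH, u14 = HIGH

u1 = x6 NAND x5 = HIGH NAND HIGH = LOW
u2 = NOT x1 = NOT HIGH = LOW
u3 = NOT x3 = NOT LOW = HIGH
u5 = x4 NAND u2 = HIGH NAND LOW = HIGH
u8 = u1 AND x3 = LOW AND LOW = LOW
u11 = x5 NAND u8 = HIGH NAND LOW = HIGH
u13 = NOT x1 = NOT HIGH = LOW
u14 = u5 NAND u13 = HIGH NAND LOW = HIGH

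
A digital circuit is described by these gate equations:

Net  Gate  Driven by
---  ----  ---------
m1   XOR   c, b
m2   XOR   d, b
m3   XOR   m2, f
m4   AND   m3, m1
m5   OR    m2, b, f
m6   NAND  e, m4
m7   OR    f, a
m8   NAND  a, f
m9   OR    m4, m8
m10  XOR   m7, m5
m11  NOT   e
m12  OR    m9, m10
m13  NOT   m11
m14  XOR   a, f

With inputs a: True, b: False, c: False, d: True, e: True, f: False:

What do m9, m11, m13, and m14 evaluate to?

m9 = True, m11 = False, m13 = True, m14 = True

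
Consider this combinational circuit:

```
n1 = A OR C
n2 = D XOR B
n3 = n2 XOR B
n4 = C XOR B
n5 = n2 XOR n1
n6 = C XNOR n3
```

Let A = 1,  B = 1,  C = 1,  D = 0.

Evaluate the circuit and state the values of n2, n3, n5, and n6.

n1 = A OR C = 1 OR 1 = 1
n2 = D XOR B = 0 XOR 1 = 1
n3 = n2 XOR B = 1 XOR 1 = 0
n5 = n2 XOR n1 = 1 XOR 1 = 0
n6 = C XNOR n3 = 1 XNOR 0 = 0

n2 = 1; n3 = 0; n5 = 0; n6 = 0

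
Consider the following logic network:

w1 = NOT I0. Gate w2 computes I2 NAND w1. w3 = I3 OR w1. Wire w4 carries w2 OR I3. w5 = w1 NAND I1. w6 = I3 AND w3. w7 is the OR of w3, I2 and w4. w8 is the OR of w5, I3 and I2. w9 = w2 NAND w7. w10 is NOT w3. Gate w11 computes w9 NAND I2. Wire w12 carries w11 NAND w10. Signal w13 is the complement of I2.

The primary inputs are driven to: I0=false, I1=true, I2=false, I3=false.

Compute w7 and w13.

w7 = true; w13 = true

w1 = NOT I0 = NOT false = true
w2 = I2 NAND w1 = false NAND true = true
w3 = I3 OR w1 = false OR true = true
w4 = w2 OR I3 = true OR false = true
w7 = w3 OR I2 OR w4 = true OR false OR true = true
w13 = NOT I2 = NOT false = true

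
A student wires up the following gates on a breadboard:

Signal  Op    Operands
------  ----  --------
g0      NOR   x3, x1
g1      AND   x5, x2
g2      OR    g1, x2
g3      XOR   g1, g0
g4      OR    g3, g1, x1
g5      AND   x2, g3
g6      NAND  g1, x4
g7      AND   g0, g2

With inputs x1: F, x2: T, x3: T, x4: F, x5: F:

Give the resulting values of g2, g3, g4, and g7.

g0 = x3 NOR x1 = T NOR F = F
g1 = x5 AND x2 = F AND T = F
g2 = g1 OR x2 = F OR T = T
g3 = g1 XOR g0 = F XOR F = F
g4 = g3 OR g1 OR x1 = F OR F OR F = F
g7 = g0 AND g2 = F AND T = F

g2 = T, g3 = F, g4 = F, g7 = F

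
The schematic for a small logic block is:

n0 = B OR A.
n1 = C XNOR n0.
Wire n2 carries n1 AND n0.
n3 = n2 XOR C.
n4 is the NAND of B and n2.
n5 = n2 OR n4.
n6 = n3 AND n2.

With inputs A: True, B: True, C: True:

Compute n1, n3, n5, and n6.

n0 = B OR A = True OR True = True
n1 = C XNOR n0 = True XNOR True = True
n2 = n1 AND n0 = True AND True = True
n3 = n2 XOR C = True XOR True = False
n4 = B NAND n2 = True NAND True = False
n5 = n2 OR n4 = True OR False = True
n6 = n3 AND n2 = False AND True = False

n1 = True; n3 = False; n5 = True; n6 = False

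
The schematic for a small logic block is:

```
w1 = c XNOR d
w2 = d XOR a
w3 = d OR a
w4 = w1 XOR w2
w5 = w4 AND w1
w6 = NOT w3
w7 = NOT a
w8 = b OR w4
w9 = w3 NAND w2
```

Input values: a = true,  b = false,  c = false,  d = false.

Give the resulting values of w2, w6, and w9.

w2 = d XOR a = false XOR true = true
w3 = d OR a = false OR true = true
w6 = NOT w3 = NOT true = false
w9 = w3 NAND w2 = true NAND true = false

w2 = true; w6 = false; w9 = false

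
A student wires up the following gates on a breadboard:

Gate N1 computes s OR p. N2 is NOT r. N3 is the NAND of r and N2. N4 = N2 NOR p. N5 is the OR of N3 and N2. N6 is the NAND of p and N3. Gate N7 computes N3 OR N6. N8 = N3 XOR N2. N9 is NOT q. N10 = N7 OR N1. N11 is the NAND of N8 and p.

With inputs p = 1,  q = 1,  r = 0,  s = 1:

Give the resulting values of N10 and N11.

N10 = 1, N11 = 1

N1 = s OR p = 1 OR 1 = 1
N2 = NOT r = NOT 0 = 1
N3 = r NAND N2 = 0 NAND 1 = 1
N6 = p NAND N3 = 1 NAND 1 = 0
N7 = N3 OR N6 = 1 OR 0 = 1
N8 = N3 XOR N2 = 1 XOR 1 = 0
N10 = N7 OR N1 = 1 OR 1 = 1
N11 = N8 NAND p = 0 NAND 1 = 1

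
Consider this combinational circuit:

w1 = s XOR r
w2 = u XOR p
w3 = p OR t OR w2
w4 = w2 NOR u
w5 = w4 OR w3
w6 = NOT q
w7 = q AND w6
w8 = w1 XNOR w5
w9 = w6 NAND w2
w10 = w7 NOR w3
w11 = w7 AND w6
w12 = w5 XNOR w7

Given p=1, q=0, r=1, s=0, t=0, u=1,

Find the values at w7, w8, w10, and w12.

w1 = s XOR r = 0 XOR 1 = 1
w2 = u XOR p = 1 XOR 1 = 0
w3 = p OR t OR w2 = 1 OR 0 OR 0 = 1
w4 = w2 NOR u = 0 NOR 1 = 0
w5 = w4 OR w3 = 0 OR 1 = 1
w6 = NOT q = NOT 0 = 1
w7 = q AND w6 = 0 AND 1 = 0
w8 = w1 XNOR w5 = 1 XNOR 1 = 1
w10 = w7 NOR w3 = 0 NOR 1 = 0
w12 = w5 XNOR w7 = 1 XNOR 0 = 0

w7 = 0  w8 = 1  w10 = 0  w12 = 0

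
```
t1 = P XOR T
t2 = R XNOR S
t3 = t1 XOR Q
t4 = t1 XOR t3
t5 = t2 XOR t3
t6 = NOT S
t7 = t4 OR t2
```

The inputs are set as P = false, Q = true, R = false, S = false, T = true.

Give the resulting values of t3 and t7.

t3 = false; t7 = true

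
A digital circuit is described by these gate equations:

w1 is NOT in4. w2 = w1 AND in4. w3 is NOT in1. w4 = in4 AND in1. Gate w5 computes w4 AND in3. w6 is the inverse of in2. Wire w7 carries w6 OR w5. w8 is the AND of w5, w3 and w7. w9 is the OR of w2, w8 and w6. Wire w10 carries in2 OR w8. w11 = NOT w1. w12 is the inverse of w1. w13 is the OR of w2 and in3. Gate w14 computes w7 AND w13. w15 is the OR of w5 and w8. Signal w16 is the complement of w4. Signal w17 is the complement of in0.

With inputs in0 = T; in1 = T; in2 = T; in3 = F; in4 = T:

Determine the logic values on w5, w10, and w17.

w3 = NOT in1 = NOT T = F
w4 = in4 AND in1 = T AND T = T
w5 = w4 AND in3 = T AND F = F
w6 = NOT in2 = NOT T = F
w7 = w6 OR w5 = F OR F = F
w8 = w5 AND w3 AND w7 = F AND F AND F = F
w10 = in2 OR w8 = T OR F = T
w17 = NOT in0 = NOT T = F

w5 = F, w10 = T, w17 = F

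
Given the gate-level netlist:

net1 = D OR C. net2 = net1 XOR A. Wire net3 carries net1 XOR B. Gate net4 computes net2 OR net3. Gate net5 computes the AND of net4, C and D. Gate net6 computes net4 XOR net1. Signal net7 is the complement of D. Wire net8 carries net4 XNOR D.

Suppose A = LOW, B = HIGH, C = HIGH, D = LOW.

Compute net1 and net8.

net1 = HIGH, net8 = LOW

net1 = D OR C = LOW OR HIGH = HIGH
net2 = net1 XOR A = HIGH XOR LOW = HIGH
net3 = net1 XOR B = HIGH XOR HIGH = LOW
net4 = net2 OR net3 = HIGH OR LOW = HIGH
net8 = net4 XNOR D = HIGH XNOR LOW = LOW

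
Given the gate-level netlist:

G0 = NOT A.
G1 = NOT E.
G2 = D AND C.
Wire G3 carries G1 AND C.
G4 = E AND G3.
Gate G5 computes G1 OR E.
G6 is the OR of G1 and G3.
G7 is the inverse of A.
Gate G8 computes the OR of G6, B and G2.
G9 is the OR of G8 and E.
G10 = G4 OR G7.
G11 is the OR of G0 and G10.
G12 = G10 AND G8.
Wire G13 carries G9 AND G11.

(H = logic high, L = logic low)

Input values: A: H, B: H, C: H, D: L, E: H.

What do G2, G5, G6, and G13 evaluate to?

G0 = NOT A = NOT H = L
G1 = NOT E = NOT H = L
G2 = D AND C = L AND H = L
G3 = G1 AND C = L AND H = L
G4 = E AND G3 = H AND L = L
G5 = G1 OR E = L OR H = H
G6 = G1 OR G3 = L OR L = L
G7 = NOT A = NOT H = L
G8 = G6 OR B OR G2 = L OR H OR L = H
G9 = G8 OR E = H OR H = H
G10 = G4 OR G7 = L OR L = L
G11 = G0 OR G10 = L OR L = L
G13 = G9 AND G11 = H AND L = L

G2 = L, G5 = H, G6 = L, G13 = L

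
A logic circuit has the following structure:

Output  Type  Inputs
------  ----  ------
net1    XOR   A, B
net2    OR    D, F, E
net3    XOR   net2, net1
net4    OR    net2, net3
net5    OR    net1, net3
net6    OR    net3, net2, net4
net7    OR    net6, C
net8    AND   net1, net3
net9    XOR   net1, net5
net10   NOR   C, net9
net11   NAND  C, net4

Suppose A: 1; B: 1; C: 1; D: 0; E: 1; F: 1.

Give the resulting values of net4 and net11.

net1 = A XOR B = 1 XOR 1 = 0
net2 = D OR F OR E = 0 OR 1 OR 1 = 1
net3 = net2 XOR net1 = 1 XOR 0 = 1
net4 = net2 OR net3 = 1 OR 1 = 1
net11 = C NAND net4 = 1 NAND 1 = 0

net4 = 1, net11 = 0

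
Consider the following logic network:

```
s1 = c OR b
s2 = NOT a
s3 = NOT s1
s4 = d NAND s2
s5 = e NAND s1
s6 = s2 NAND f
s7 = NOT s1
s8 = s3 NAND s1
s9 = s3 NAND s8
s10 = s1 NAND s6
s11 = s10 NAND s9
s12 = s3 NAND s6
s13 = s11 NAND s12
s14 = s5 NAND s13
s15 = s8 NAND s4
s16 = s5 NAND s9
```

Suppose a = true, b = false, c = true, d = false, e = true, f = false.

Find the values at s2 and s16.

s2 = false, s16 = true

s1 = c OR b = true OR false = true
s2 = NOT a = NOT true = false
s3 = NOT s1 = NOT true = false
s5 = e NAND s1 = true NAND true = false
s8 = s3 NAND s1 = false NAND true = true
s9 = s3 NAND s8 = false NAND true = true
s16 = s5 NAND s9 = false NAND true = true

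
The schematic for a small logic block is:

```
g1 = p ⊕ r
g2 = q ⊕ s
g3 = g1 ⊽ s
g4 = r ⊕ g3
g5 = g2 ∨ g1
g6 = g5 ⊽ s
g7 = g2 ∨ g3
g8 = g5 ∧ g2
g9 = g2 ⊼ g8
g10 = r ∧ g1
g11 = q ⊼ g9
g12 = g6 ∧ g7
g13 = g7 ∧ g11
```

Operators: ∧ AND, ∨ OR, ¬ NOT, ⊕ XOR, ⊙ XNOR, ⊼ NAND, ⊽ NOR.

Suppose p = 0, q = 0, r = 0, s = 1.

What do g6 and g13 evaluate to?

g6 = 0; g13 = 1

g1 = p XOR r = 0 XOR 0 = 0
g2 = q XOR s = 0 XOR 1 = 1
g3 = g1 NOR s = 0 NOR 1 = 0
g5 = g2 OR g1 = 1 OR 0 = 1
g6 = g5 NOR s = 1 NOR 1 = 0
g7 = g2 OR g3 = 1 OR 0 = 1
g8 = g5 AND g2 = 1 AND 1 = 1
g9 = g2 NAND g8 = 1 NAND 1 = 0
g11 = q NAND g9 = 0 NAND 0 = 1
g13 = g7 AND g11 = 1 AND 1 = 1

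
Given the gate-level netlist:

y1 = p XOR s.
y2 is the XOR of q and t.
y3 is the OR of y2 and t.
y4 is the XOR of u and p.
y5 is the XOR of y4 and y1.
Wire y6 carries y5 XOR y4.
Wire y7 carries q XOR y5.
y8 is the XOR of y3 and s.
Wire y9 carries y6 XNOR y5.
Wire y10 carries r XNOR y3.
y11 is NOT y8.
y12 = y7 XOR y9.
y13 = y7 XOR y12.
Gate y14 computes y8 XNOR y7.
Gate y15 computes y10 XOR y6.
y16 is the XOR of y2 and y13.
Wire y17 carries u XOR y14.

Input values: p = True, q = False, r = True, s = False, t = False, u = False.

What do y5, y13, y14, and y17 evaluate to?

y5 = False, y13 = False, y14 = True, y17 = True

y1 = p XOR s = True XOR False = True
y2 = q XOR t = False XOR False = False
y3 = y2 OR t = False OR False = False
y4 = u XOR p = False XOR True = True
y5 = y4 XOR y1 = True XOR True = False
y6 = y5 XOR y4 = False XOR True = True
y7 = q XOR y5 = False XOR False = False
y8 = y3 XOR s = False XOR False = False
y9 = y6 XNOR y5 = True XNOR False = False
y12 = y7 XOR y9 = False XOR False = False
y13 = y7 XOR y12 = False XOR False = False
y14 = y8 XNOR y7 = False XNOR False = True
y17 = u XOR y14 = False XOR True = True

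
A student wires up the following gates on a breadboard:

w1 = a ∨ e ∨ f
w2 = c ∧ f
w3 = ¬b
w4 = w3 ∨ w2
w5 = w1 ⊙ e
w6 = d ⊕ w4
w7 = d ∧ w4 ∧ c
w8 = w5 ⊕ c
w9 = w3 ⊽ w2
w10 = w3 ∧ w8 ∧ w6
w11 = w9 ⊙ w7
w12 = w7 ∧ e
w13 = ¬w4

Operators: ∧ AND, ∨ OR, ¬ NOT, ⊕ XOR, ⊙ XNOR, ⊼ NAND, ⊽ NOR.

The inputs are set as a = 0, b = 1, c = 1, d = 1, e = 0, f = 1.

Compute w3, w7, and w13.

w3 = 0, w7 = 1, w13 = 0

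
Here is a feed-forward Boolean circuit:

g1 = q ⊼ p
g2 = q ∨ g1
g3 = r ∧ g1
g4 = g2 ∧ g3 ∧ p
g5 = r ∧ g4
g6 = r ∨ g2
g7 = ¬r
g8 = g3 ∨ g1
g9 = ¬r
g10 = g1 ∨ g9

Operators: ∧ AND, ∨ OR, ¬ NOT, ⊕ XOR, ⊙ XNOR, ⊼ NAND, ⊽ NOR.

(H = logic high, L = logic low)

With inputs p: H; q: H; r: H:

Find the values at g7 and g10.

g1 = q NAND p = H NAND H = L
g7 = NOT r = NOT H = L
g9 = NOT r = NOT H = L
g10 = g1 OR g9 = L OR L = L

g7 = L  g10 = L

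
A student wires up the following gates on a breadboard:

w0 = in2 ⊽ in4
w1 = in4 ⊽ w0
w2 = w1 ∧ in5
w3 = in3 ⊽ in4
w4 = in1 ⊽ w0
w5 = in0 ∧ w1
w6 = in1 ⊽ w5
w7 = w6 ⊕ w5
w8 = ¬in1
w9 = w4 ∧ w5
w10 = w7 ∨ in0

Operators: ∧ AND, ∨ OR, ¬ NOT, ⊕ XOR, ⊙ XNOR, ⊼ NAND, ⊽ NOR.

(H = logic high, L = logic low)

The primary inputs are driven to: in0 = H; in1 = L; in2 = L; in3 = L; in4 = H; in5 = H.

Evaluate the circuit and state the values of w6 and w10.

w6 = H  w10 = H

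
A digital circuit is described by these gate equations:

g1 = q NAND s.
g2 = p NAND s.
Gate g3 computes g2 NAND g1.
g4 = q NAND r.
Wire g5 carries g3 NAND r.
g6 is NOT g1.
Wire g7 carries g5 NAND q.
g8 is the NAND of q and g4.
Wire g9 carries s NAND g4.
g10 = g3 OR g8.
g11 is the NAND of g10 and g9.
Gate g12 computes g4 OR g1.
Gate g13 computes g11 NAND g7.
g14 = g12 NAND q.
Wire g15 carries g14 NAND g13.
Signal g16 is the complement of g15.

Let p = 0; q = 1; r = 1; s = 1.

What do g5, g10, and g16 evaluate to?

g1 = q NAND s = 1 NAND 1 = 0
g2 = p NAND s = 0 NAND 1 = 1
g3 = g2 NAND g1 = 1 NAND 0 = 1
g4 = q NAND r = 1 NAND 1 = 0
g5 = g3 NAND r = 1 NAND 1 = 0
g7 = g5 NAND q = 0 NAND 1 = 1
g8 = q NAND g4 = 1 NAND 0 = 1
g9 = s NAND g4 = 1 NAND 0 = 1
g10 = g3 OR g8 = 1 OR 1 = 1
g11 = g10 NAND g9 = 1 NAND 1 = 0
g12 = g4 OR g1 = 0 OR 0 = 0
g13 = g11 NAND g7 = 0 NAND 1 = 1
g14 = g12 NAND q = 0 NAND 1 = 1
g15 = g14 NAND g13 = 1 NAND 1 = 0
g16 = NOT g15 = NOT 0 = 1

g5 = 0  g10 = 1  g16 = 1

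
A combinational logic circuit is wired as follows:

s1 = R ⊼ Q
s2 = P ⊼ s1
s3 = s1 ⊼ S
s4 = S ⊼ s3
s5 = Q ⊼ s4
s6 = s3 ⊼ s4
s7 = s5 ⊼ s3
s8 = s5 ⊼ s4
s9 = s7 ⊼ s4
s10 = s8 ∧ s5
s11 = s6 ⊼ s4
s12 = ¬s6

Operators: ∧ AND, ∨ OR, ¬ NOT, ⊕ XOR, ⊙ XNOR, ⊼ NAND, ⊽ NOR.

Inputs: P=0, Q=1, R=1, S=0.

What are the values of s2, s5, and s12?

s1 = R NAND Q = 1 NAND 1 = 0
s2 = P NAND s1 = 0 NAND 0 = 1
s3 = s1 NAND S = 0 NAND 0 = 1
s4 = S NAND s3 = 0 NAND 1 = 1
s5 = Q NAND s4 = 1 NAND 1 = 0
s6 = s3 NAND s4 = 1 NAND 1 = 0
s12 = NOT s6 = NOT 0 = 1

s2 = 1; s5 = 0; s12 = 1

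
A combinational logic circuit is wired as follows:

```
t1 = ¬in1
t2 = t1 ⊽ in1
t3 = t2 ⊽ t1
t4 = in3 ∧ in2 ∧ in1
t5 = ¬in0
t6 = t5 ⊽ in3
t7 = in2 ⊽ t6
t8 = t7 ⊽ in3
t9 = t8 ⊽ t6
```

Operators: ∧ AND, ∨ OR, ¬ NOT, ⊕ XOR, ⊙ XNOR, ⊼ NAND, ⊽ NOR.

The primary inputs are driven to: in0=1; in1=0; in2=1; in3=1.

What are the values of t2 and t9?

t1 = NOT in1 = NOT 0 = 1
t2 = t1 NOR in1 = 1 NOR 0 = 0
t5 = NOT in0 = NOT 1 = 0
t6 = t5 NOR in3 = 0 NOR 1 = 0
t7 = in2 NOR t6 = 1 NOR 0 = 0
t8 = t7 NOR in3 = 0 NOR 1 = 0
t9 = t8 NOR t6 = 0 NOR 0 = 1

t2 = 0, t9 = 1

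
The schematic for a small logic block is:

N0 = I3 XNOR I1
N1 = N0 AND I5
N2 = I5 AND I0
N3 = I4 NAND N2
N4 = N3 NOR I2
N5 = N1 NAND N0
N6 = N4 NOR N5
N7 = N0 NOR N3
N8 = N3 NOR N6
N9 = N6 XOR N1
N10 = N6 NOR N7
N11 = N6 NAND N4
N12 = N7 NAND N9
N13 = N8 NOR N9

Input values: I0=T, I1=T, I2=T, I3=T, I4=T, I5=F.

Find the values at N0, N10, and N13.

N0 = T  N10 = T  N13 = T

N0 = I3 XNOR I1 = T XNOR T = T
N1 = N0 AND I5 = T AND F = F
N2 = I5 AND I0 = F AND T = F
N3 = I4 NAND N2 = T NAND F = T
N4 = N3 NOR I2 = T NOR T = F
N5 = N1 NAND N0 = F NAND T = T
N6 = N4 NOR N5 = F NOR T = F
N7 = N0 NOR N3 = T NOR T = F
N8 = N3 NOR N6 = T NOR F = F
N9 = N6 XOR N1 = F XOR F = F
N10 = N6 NOR N7 = F NOR F = T
N13 = N8 NOR N9 = F NOR F = T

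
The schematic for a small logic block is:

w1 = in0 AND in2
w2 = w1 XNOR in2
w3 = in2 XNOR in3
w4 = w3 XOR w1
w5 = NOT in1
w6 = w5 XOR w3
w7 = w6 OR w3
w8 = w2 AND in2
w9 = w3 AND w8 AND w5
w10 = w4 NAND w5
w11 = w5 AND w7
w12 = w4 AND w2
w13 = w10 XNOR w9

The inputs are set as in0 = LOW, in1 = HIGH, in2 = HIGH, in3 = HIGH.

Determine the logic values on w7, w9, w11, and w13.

w1 = in0 AND in2 = LOW AND HIGH = LOW
w2 = w1 XNOR in2 = LOW XNOR HIGH = LOW
w3 = in2 XNOR in3 = HIGH XNOR HIGH = HIGH
w4 = w3 XOR w1 = HIGH XOR LOW = HIGH
w5 = NOT in1 = NOT HIGH = LOW
w6 = w5 XOR w3 = LOW XOR HIGH = HIGH
w7 = w6 OR w3 = HIGH OR HIGH = HIGH
w8 = w2 AND in2 = LOW AND HIGH = LOW
w9 = w3 AND w8 AND w5 = HIGH AND LOW AND LOW = LOW
w10 = w4 NAND w5 = HIGH NAND LOW = HIGH
w11 = w5 AND w7 = LOW AND HIGH = LOW
w13 = w10 XNOR w9 = HIGH XNOR LOW = LOW

w7 = HIGH, w9 = LOW, w11 = LOW, w13 = LOW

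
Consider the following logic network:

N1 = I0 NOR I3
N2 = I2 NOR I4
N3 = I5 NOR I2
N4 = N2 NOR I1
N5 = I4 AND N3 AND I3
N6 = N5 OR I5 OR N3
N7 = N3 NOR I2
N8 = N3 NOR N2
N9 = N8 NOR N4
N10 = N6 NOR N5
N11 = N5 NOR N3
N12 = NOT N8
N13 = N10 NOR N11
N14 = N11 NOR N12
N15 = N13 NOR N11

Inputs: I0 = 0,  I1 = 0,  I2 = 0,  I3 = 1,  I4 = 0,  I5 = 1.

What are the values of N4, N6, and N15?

N4 = 0  N6 = 1  N15 = 0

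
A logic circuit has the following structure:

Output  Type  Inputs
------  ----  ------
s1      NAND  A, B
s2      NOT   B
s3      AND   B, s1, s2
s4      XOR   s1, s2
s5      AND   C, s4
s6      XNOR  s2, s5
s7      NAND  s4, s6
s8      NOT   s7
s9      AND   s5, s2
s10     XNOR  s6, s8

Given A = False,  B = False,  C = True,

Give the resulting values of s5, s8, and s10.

s5 = False, s8 = False, s10 = True

s1 = A NAND B = False NAND False = True
s2 = NOT B = NOT False = True
s4 = s1 XOR s2 = True XOR True = False
s5 = C AND s4 = True AND False = False
s6 = s2 XNOR s5 = True XNOR False = False
s7 = s4 NAND s6 = False NAND False = True
s8 = NOT s7 = NOT True = False
s10 = s6 XNOR s8 = False XNOR False = True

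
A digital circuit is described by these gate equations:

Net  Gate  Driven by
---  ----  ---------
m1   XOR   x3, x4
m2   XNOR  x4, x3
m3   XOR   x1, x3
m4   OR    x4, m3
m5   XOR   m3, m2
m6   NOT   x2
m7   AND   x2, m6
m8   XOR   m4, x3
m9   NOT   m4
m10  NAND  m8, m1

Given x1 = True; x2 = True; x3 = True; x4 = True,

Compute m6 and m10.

m6 = False, m10 = True

m1 = x3 XOR x4 = True XOR True = False
m3 = x1 XOR x3 = True XOR True = False
m4 = x4 OR m3 = True OR False = True
m6 = NOT x2 = NOT True = False
m8 = m4 XOR x3 = True XOR True = False
m10 = m8 NAND m1 = False NAND False = True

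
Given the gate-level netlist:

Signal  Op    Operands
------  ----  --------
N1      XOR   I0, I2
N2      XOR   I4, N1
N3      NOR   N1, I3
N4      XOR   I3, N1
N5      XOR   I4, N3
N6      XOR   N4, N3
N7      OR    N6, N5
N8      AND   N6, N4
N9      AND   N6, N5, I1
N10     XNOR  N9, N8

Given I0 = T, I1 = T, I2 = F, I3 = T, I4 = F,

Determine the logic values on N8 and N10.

N1 = I0 XOR I2 = T XOR F = T
N3 = N1 NOR I3 = T NOR T = F
N4 = I3 XOR N1 = T XOR T = F
N5 = I4 XOR N3 = F XOR F = F
N6 = N4 XOR N3 = F XOR F = F
N8 = N6 AND N4 = F AND F = F
N9 = N6 AND N5 AND I1 = F AND F AND T = F
N10 = N9 XNOR N8 = F XNOR F = T

N8 = F, N10 = T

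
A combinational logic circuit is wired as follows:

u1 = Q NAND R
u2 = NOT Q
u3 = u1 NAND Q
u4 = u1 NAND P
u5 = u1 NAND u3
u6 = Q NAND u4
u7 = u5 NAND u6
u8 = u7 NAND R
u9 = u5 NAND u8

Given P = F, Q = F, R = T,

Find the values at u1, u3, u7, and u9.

u1 = Q NAND R = F NAND T = T
u3 = u1 NAND Q = T NAND F = T
u4 = u1 NAND P = T NAND F = T
u5 = u1 NAND u3 = T NAND T = F
u6 = Q NAND u4 = F NAND T = T
u7 = u5 NAND u6 = F NAND T = T
u8 = u7 NAND R = T NAND T = F
u9 = u5 NAND u8 = F NAND F = T

u1 = T, u3 = T, u7 = T, u9 = T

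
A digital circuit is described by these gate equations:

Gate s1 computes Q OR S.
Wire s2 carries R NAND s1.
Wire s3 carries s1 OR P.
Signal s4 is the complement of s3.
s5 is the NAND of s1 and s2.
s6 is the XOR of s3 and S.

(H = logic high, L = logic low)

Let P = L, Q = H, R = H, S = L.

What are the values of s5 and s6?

s5 = H  s6 = H

s1 = Q OR S = H OR L = H
s2 = R NAND s1 = H NAND H = L
s3 = s1 OR P = H OR L = H
s5 = s1 NAND s2 = H NAND L = H
s6 = s3 XOR S = H XOR L = H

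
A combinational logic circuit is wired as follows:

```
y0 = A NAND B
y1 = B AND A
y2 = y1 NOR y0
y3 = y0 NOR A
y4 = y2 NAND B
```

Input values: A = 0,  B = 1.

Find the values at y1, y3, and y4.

y1 = 0; y3 = 0; y4 = 1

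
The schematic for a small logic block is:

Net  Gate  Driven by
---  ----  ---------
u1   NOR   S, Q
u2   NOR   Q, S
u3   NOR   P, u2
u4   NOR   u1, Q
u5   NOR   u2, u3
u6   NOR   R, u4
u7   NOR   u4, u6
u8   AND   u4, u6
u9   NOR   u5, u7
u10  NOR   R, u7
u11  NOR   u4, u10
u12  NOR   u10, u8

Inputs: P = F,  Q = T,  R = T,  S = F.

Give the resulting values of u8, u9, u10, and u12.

u1 = S NOR Q = F NOR T = F
u2 = Q NOR S = T NOR F = F
u3 = P NOR u2 = F NOR F = T
u4 = u1 NOR Q = F NOR T = F
u5 = u2 NOR u3 = F NOR T = F
u6 = R NOR u4 = T NOR F = F
u7 = u4 NOR u6 = F NOR F = T
u8 = u4 AND u6 = F AND F = F
u9 = u5 NOR u7 = F NOR T = F
u10 = R NOR u7 = T NOR T = F
u12 = u10 NOR u8 = F NOR F = T

u8 = F, u9 = F, u10 = F, u12 = T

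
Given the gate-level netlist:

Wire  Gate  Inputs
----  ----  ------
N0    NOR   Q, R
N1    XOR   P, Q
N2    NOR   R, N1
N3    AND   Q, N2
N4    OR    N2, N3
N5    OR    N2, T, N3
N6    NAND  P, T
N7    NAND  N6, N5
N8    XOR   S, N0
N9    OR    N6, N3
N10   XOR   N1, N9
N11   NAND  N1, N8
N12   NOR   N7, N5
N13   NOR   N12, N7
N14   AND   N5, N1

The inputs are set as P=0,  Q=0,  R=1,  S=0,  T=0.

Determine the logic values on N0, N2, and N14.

N0 = 0  N2 = 0  N14 = 0

N0 = Q NOR R = 0 NOR 1 = 0
N1 = P XOR Q = 0 XOR 0 = 0
N2 = R NOR N1 = 1 NOR 0 = 0
N3 = Q AND N2 = 0 AND 0 = 0
N5 = N2 OR T OR N3 = 0 OR 0 OR 0 = 0
N14 = N5 AND N1 = 0 AND 0 = 0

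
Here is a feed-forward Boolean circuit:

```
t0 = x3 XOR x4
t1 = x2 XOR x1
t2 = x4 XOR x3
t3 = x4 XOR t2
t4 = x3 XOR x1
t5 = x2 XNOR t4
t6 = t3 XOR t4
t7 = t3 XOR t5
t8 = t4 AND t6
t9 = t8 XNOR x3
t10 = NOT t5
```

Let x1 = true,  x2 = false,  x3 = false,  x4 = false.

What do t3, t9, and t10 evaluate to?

t3 = false, t9 = false, t10 = true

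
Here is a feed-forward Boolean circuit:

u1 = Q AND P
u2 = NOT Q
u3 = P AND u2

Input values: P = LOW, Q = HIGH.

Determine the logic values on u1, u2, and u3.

u1 = LOW  u2 = LOW  u3 = LOW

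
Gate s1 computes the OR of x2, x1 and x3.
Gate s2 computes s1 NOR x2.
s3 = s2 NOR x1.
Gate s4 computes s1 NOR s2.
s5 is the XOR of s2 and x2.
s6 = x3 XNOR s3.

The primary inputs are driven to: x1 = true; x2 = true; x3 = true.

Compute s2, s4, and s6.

s1 = x2 OR x1 OR x3 = true OR true OR true = true
s2 = s1 NOR x2 = true NOR true = false
s3 = s2 NOR x1 = false NOR true = false
s4 = s1 NOR s2 = true NOR false = false
s6 = x3 XNOR s3 = true XNOR false = false

s2 = false; s4 = false; s6 = false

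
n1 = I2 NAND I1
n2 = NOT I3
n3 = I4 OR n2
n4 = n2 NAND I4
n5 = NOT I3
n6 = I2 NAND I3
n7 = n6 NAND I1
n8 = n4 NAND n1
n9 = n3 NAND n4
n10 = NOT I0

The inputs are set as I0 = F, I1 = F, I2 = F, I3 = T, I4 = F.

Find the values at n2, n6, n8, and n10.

n2 = F, n6 = T, n8 = F, n10 = T

n1 = I2 NAND I1 = F NAND F = T
n2 = NOT I3 = NOT T = F
n4 = n2 NAND I4 = F NAND F = T
n6 = I2 NAND I3 = F NAND T = T
n8 = n4 NAND n1 = T NAND T = F
n10 = NOT I0 = NOT F = T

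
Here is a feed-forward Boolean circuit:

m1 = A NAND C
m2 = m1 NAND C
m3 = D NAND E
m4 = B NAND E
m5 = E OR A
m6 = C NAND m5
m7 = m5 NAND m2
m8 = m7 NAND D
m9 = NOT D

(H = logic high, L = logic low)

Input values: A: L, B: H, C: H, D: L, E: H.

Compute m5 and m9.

m5 = H  m9 = H

m5 = E OR A = H OR L = H
m9 = NOT D = NOT L = H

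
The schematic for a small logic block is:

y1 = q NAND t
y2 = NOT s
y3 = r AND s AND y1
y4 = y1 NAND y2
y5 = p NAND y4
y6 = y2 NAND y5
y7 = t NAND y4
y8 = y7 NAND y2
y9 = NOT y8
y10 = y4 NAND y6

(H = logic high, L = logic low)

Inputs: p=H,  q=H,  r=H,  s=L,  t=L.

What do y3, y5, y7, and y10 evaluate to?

y1 = q NAND t = H NAND L = H
y2 = NOT s = NOT L = H
y3 = r AND s AND y1 = H AND L AND H = L
y4 = y1 NAND y2 = H NAND H = L
y5 = p NAND y4 = H NAND L = H
y6 = y2 NAND y5 = H NAND H = L
y7 = t NAND y4 = L NAND L = H
y10 = y4 NAND y6 = L NAND L = H

y3 = L; y5 = H; y7 = H; y10 = H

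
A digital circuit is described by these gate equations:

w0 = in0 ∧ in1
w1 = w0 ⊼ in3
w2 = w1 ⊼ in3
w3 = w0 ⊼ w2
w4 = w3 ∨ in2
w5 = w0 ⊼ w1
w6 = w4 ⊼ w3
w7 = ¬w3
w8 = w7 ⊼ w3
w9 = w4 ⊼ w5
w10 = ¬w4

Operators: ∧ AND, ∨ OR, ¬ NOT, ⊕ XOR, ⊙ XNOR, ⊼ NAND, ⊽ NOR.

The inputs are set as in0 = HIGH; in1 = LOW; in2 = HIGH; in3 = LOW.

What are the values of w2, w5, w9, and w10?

w2 = HIGH  w5 = HIGH  w9 = LOW  w10 = LOW

w0 = in0 AND in1 = HIGH AND LOW = LOW
w1 = w0 NAND in3 = LOW NAND LOW = HIGH
w2 = w1 NAND in3 = HIGH NAND LOW = HIGH
w3 = w0 NAND w2 = LOW NAND HIGH = HIGH
w4 = w3 OR in2 = HIGH OR HIGH = HIGH
w5 = w0 NAND w1 = LOW NAND HIGH = HIGH
w9 = w4 NAND w5 = HIGH NAND HIGH = LOW
w10 = NOT w4 = NOT HIGH = LOW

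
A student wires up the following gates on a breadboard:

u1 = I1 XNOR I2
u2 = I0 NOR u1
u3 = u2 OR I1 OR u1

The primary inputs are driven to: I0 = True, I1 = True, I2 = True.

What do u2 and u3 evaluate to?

u1 = I1 XNOR I2 = True XNOR True = True
u2 = I0 NOR u1 = True NOR True = False
u3 = u2 OR I1 OR u1 = False OR True OR True = True

u2 = False, u3 = True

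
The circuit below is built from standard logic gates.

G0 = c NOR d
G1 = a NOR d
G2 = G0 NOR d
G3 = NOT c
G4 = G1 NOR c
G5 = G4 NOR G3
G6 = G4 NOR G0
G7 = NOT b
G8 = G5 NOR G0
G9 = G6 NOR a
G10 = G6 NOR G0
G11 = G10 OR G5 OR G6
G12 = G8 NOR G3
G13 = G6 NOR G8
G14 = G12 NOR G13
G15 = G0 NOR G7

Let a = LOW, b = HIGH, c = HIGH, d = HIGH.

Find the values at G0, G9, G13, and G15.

G0 = LOW, G9 = LOW, G13 = LOW, G15 = HIGH

G0 = c NOR d = HIGH NOR HIGH = LOW
G1 = a NOR d = LOW NOR HIGH = LOW
G3 = NOT c = NOT HIGH = LOW
G4 = G1 NOR c = LOW NOR HIGH = LOW
G5 = G4 NOR G3 = LOW NOR LOW = HIGH
G6 = G4 NOR G0 = LOW NOR LOW = HIGH
G7 = NOT b = NOT HIGH = LOW
G8 = G5 NOR G0 = HIGH NOR LOW = LOW
G9 = G6 NOR a = HIGH NOR LOW = LOW
G13 = G6 NOR G8 = HIGH NOR LOW = LOW
G15 = G0 NOR G7 = LOW NOR LOW = HIGH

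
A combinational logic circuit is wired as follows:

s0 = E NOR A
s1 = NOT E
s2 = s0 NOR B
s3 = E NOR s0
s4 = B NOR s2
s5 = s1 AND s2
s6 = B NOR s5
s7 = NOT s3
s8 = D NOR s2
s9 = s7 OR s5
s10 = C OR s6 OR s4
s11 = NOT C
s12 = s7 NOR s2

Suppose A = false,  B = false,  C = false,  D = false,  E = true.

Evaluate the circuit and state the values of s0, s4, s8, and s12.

s0 = false  s4 = false  s8 = false  s12 = false

s0 = E NOR A = true NOR false = false
s2 = s0 NOR B = false NOR false = true
s3 = E NOR s0 = true NOR false = false
s4 = B NOR s2 = false NOR true = false
s7 = NOT s3 = NOT false = true
s8 = D NOR s2 = false NOR true = false
s12 = s7 NOR s2 = true NOR true = false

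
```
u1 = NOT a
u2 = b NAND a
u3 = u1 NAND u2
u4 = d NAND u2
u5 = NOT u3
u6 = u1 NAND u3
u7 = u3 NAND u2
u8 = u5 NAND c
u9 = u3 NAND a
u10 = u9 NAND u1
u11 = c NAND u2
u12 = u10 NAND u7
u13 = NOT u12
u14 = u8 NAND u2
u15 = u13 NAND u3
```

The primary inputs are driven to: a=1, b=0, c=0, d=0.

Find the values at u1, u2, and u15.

u1 = NOT a = NOT 1 = 0
u2 = b NAND a = 0 NAND 1 = 1
u3 = u1 NAND u2 = 0 NAND 1 = 1
u7 = u3 NAND u2 = 1 NAND 1 = 0
u9 = u3 NAND a = 1 NAND 1 = 0
u10 = u9 NAND u1 = 0 NAND 0 = 1
u12 = u10 NAND u7 = 1 NAND 0 = 1
u13 = NOT u12 = NOT 1 = 0
u15 = u13 NAND u3 = 0 NAND 1 = 1

u1 = 0  u2 = 1  u15 = 1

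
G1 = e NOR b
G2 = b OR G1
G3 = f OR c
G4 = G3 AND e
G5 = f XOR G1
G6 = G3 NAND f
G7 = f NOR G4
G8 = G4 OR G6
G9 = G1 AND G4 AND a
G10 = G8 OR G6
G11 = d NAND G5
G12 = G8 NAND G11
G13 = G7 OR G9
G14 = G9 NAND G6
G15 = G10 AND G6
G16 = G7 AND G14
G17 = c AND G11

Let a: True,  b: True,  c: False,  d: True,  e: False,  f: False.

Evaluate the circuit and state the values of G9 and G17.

G1 = e NOR b = False NOR True = False
G3 = f OR c = False OR False = False
G4 = G3 AND e = False AND False = False
G5 = f XOR G1 = False XOR False = False
G9 = G1 AND G4 AND a = False AND False AND True = False
G11 = d NAND G5 = True NAND False = True
G17 = c AND G11 = False AND True = False

G9 = False  G17 = False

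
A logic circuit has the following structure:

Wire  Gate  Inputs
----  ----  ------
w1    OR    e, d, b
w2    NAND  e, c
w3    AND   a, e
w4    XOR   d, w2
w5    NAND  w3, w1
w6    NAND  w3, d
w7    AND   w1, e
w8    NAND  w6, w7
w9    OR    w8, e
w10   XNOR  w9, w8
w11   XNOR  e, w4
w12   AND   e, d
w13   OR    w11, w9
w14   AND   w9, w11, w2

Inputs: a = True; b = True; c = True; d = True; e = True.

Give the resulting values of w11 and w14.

w11 = True; w14 = False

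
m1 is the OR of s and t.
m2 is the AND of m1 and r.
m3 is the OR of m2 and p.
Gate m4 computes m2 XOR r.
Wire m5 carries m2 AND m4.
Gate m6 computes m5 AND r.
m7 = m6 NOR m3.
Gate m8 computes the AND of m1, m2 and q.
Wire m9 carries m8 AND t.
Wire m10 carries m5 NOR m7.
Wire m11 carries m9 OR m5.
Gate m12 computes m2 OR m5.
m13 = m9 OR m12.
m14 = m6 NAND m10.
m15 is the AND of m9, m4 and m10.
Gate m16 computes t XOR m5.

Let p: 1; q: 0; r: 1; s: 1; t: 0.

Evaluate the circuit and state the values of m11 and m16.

m1 = s OR t = 1 OR 0 = 1
m2 = m1 AND r = 1 AND 1 = 1
m4 = m2 XOR r = 1 XOR 1 = 0
m5 = m2 AND m4 = 1 AND 0 = 0
m8 = m1 AND m2 AND q = 1 AND 1 AND 0 = 0
m9 = m8 AND t = 0 AND 0 = 0
m11 = m9 OR m5 = 0 OR 0 = 0
m16 = t XOR m5 = 0 XOR 0 = 0

m11 = 0, m16 = 0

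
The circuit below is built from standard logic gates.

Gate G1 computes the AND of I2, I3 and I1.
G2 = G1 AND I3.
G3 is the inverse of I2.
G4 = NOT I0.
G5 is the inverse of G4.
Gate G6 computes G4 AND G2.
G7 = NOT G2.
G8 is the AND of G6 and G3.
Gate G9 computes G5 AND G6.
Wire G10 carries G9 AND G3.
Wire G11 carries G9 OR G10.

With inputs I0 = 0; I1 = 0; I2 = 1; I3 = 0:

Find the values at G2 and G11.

G1 = I2 AND I3 AND I1 = 1 AND 0 AND 0 = 0
G2 = G1 AND I3 = 0 AND 0 = 0
G3 = NOT I2 = NOT 1 = 0
G4 = NOT I0 = NOT 0 = 1
G5 = NOT G4 = NOT 1 = 0
G6 = G4 AND G2 = 1 AND 0 = 0
G9 = G5 AND G6 = 0 AND 0 = 0
G10 = G9 AND G3 = 0 AND 0 = 0
G11 = G9 OR G10 = 0 OR 0 = 0

G2 = 0, G11 = 0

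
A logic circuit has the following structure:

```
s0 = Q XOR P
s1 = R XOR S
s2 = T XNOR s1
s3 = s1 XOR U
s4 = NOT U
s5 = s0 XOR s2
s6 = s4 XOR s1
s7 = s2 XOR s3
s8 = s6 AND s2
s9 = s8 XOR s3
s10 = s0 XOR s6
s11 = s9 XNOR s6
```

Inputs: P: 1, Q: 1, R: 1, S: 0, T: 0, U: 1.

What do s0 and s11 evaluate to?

s0 = Q XOR P = 1 XOR 1 = 0
s1 = R XOR S = 1 XOR 0 = 1
s2 = T XNOR s1 = 0 XNOR 1 = 0
s3 = s1 XOR U = 1 XOR 1 = 0
s4 = NOT U = NOT 1 = 0
s6 = s4 XOR s1 = 0 XOR 1 = 1
s8 = s6 AND s2 = 1 AND 0 = 0
s9 = s8 XOR s3 = 0 XOR 0 = 0
s11 = s9 XNOR s6 = 0 XNOR 1 = 0

s0 = 0, s11 = 0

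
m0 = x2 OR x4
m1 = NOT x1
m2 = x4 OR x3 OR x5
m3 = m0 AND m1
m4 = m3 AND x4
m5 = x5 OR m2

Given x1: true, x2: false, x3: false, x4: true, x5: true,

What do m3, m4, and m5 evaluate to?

m3 = false  m4 = false  m5 = true

m0 = x2 OR x4 = false OR true = true
m1 = NOT x1 = NOT true = false
m2 = x4 OR x3 OR x5 = true OR false OR true = true
m3 = m0 AND m1 = true AND false = false
m4 = m3 AND x4 = false AND true = false
m5 = x5 OR m2 = true OR true = true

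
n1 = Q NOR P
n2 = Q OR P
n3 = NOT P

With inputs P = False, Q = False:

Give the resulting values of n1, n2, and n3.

n1 = True  n2 = False  n3 = True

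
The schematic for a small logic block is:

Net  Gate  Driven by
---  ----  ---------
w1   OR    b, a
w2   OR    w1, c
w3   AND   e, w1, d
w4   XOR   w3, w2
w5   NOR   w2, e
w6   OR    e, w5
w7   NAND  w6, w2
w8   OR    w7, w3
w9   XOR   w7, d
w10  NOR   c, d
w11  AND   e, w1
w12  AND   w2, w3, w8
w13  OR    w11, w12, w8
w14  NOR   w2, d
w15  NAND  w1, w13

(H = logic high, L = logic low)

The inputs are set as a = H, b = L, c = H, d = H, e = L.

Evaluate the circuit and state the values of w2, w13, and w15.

w1 = b OR a = L OR H = H
w2 = w1 OR c = H OR H = H
w3 = e AND w1 AND d = L AND H AND H = L
w5 = w2 NOR e = H NOR L = L
w6 = e OR w5 = L OR L = L
w7 = w6 NAND w2 = L NAND H = H
w8 = w7 OR w3 = H OR L = H
w11 = e AND w1 = L AND H = L
w12 = w2 AND w3 AND w8 = H AND L AND H = L
w13 = w11 OR w12 OR w8 = L OR L OR H = H
w15 = w1 NAND w13 = H NAND H = L

w2 = H; w13 = H; w15 = L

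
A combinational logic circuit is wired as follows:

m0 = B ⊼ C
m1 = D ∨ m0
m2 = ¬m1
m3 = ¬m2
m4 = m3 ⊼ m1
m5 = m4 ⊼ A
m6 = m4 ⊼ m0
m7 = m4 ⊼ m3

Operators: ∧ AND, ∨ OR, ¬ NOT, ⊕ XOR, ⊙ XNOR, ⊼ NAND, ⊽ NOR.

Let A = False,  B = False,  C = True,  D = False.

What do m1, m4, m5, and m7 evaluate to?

m1 = True; m4 = False; m5 = True; m7 = True

m0 = B NAND C = False NAND True = True
m1 = D OR m0 = False OR True = True
m2 = NOT m1 = NOT True = False
m3 = NOT m2 = NOT False = True
m4 = m3 NAND m1 = True NAND True = False
m5 = m4 NAND A = False NAND False = True
m7 = m4 NAND m3 = False NAND True = True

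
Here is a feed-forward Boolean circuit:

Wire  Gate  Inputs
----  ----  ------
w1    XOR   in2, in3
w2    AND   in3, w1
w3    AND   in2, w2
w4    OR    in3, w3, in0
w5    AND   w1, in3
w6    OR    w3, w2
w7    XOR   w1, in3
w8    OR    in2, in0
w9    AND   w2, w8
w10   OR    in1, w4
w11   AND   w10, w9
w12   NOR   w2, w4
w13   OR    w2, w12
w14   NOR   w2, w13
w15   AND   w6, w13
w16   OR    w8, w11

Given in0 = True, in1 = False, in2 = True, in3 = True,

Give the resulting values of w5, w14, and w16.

w1 = in2 XOR in3 = True XOR True = False
w2 = in3 AND w1 = True AND False = False
w3 = in2 AND w2 = True AND False = False
w4 = in3 OR w3 OR in0 = True OR False OR True = True
w5 = w1 AND in3 = False AND True = False
w8 = in2 OR in0 = True OR True = True
w9 = w2 AND w8 = False AND True = False
w10 = in1 OR w4 = False OR True = True
w11 = w10 AND w9 = True AND False = False
w12 = w2 NOR w4 = False NOR True = False
w13 = w2 OR w12 = False OR False = False
w14 = w2 NOR w13 = False NOR False = True
w16 = w8 OR w11 = True OR False = True

w5 = False; w14 = True; w16 = True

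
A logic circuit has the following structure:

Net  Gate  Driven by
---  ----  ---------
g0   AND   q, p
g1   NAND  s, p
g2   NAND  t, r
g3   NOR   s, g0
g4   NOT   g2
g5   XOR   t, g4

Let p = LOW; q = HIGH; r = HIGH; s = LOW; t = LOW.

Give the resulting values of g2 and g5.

g2 = t NAND r = LOW NAND HIGH = HIGH
g4 = NOT g2 = NOT HIGH = LOW
g5 = t XOR g4 = LOW XOR LOW = LOW

g2 = HIGH  g5 = LOW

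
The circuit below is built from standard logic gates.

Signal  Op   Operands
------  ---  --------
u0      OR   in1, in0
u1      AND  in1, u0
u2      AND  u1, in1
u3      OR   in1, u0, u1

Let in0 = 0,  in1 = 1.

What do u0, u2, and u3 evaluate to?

u0 = 1, u2 = 1, u3 = 1

u0 = in1 OR in0 = 1 OR 0 = 1
u1 = in1 AND u0 = 1 AND 1 = 1
u2 = u1 AND in1 = 1 AND 1 = 1
u3 = in1 OR u0 OR u1 = 1 OR 1 OR 1 = 1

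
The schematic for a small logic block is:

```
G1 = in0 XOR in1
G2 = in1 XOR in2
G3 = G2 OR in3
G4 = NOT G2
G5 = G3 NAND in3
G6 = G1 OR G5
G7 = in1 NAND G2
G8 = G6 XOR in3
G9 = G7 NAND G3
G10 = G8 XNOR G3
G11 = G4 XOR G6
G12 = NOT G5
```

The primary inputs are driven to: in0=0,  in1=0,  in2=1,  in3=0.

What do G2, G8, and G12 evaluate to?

G2 = 1; G8 = 1; G12 = 0

G1 = in0 XOR in1 = 0 XOR 0 = 0
G2 = in1 XOR in2 = 0 XOR 1 = 1
G3 = G2 OR in3 = 1 OR 0 = 1
G5 = G3 NAND in3 = 1 NAND 0 = 1
G6 = G1 OR G5 = 0 OR 1 = 1
G8 = G6 XOR in3 = 1 XOR 0 = 1
G12 = NOT G5 = NOT 1 = 0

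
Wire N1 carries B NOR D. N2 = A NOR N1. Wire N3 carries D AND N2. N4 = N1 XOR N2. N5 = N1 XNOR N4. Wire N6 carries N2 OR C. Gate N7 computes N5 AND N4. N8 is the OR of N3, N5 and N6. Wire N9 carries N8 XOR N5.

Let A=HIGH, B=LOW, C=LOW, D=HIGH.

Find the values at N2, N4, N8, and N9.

N1 = B NOR D = LOW NOR HIGH = LOW
N2 = A NOR N1 = HIGH NOR LOW = LOW
N3 = D AND N2 = HIGH AND LOW = LOW
N4 = N1 XOR N2 = LOW XOR LOW = LOW
N5 = N1 XNOR N4 = LOW XNOR LOW = HIGH
N6 = N2 OR C = LOW OR LOW = LOW
N8 = N3 OR N5 OR N6 = LOW OR HIGH OR LOW = HIGH
N9 = N8 XOR N5 = HIGH XOR HIGH = LOW

N2 = LOW, N4 = LOW, N8 = HIGH, N9 = LOW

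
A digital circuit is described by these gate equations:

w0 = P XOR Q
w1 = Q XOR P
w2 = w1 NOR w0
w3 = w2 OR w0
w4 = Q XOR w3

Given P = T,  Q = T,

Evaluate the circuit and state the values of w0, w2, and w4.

w0 = F; w2 = T; w4 = F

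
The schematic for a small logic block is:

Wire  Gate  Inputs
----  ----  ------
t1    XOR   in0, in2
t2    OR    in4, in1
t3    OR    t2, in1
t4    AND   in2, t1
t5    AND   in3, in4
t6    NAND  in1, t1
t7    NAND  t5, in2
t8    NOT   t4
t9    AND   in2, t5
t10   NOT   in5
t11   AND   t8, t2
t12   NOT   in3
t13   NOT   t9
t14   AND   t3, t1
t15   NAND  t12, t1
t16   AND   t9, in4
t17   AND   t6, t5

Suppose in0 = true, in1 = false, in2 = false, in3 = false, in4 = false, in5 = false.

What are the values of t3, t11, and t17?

t1 = in0 XOR in2 = true XOR false = true
t2 = in4 OR in1 = false OR false = false
t3 = t2 OR in1 = false OR false = false
t4 = in2 AND t1 = false AND true = false
t5 = in3 AND in4 = false AND false = false
t6 = in1 NAND t1 = false NAND true = true
t8 = NOT t4 = NOT false = true
t11 = t8 AND t2 = true AND false = false
t17 = t6 AND t5 = true AND false = false

t3 = false; t11 = false; t17 = false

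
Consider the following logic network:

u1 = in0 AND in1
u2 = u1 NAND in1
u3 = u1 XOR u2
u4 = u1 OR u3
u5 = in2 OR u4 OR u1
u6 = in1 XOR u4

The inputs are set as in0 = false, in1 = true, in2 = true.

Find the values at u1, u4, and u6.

u1 = false; u4 = true; u6 = false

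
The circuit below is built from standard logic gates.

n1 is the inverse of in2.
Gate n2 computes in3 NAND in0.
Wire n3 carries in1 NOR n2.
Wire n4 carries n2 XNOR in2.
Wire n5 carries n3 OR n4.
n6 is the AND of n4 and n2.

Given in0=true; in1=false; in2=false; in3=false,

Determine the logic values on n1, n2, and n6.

n1 = true, n2 = true, n6 = false

n1 = NOT in2 = NOT false = true
n2 = in3 NAND in0 = false NAND true = true
n4 = n2 XNOR in2 = true XNOR false = false
n6 = n4 AND n2 = false AND true = false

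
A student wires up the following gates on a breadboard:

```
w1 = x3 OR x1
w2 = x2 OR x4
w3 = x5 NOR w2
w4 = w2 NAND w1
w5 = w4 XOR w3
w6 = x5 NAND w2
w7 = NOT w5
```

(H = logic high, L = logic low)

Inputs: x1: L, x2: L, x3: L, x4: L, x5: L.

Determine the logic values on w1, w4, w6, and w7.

w1 = L  w4 = H  w6 = H  w7 = H

w1 = x3 OR x1 = L OR L = L
w2 = x2 OR x4 = L OR L = L
w3 = x5 NOR w2 = L NOR L = H
w4 = w2 NAND w1 = L NAND L = H
w5 = w4 XOR w3 = H XOR H = L
w6 = x5 NAND w2 = L NAND L = H
w7 = NOT w5 = NOT L = H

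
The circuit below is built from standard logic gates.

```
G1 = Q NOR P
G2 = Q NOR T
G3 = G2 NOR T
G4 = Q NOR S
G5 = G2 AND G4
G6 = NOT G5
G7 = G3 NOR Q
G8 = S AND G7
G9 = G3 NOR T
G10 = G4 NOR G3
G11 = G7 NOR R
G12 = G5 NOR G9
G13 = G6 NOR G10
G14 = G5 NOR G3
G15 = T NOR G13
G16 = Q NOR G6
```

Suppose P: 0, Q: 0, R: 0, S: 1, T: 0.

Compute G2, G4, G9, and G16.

G2 = 1, G4 = 0, G9 = 1, G16 = 0

G2 = Q NOR T = 0 NOR 0 = 1
G3 = G2 NOR T = 1 NOR 0 = 0
G4 = Q NOR S = 0 NOR 1 = 0
G5 = G2 AND G4 = 1 AND 0 = 0
G6 = NOT G5 = NOT 0 = 1
G9 = G3 NOR T = 0 NOR 0 = 1
G16 = Q NOR G6 = 0 NOR 1 = 0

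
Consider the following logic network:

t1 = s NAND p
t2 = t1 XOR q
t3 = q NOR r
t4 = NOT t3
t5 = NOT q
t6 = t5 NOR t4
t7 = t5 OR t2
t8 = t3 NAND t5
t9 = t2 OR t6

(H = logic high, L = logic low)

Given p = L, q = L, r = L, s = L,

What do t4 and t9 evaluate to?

t1 = s NAND p = L NAND L = H
t2 = t1 XOR q = H XOR L = H
t3 = q NOR r = L NOR L = H
t4 = NOT t3 = NOT H = L
t5 = NOT q = NOT L = H
t6 = t5 NOR t4 = H NOR L = L
t9 = t2 OR t6 = H OR L = H

t4 = L, t9 = H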